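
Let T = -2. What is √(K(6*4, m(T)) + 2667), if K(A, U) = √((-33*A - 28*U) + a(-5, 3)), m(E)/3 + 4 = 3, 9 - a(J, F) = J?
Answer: √(2667 + I*√694) ≈ 51.644 + 0.2551*I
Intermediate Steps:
a(J, F) = 9 - J
m(E) = -3 (m(E) = -12 + 3*3 = -12 + 9 = -3)
K(A, U) = √(14 - 33*A - 28*U) (K(A, U) = √((-33*A - 28*U) + (9 - 1*(-5))) = √((-33*A - 28*U) + (9 + 5)) = √((-33*A - 28*U) + 14) = √(14 - 33*A - 28*U))
√(K(6*4, m(T)) + 2667) = √(√(14 - 198*4 - 28*(-3)) + 2667) = √(√(14 - 33*24 + 84) + 2667) = √(√(14 - 792 + 84) + 2667) = √(√(-694) + 2667) = √(I*√694 + 2667) = √(2667 + I*√694)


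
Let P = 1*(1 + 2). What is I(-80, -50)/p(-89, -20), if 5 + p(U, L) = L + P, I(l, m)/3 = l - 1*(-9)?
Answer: 213/22 ≈ 9.6818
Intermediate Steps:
I(l, m) = 27 + 3*l (I(l, m) = 3*(l - 1*(-9)) = 3*(l + 9) = 3*(9 + l) = 27 + 3*l)
P = 3 (P = 1*3 = 3)
p(U, L) = -2 + L (p(U, L) = -5 + (L + 3) = -5 + (3 + L) = -2 + L)
I(-80, -50)/p(-89, -20) = (27 + 3*(-80))/(-2 - 20) = (27 - 240)/(-22) = -213*(-1/22) = 213/22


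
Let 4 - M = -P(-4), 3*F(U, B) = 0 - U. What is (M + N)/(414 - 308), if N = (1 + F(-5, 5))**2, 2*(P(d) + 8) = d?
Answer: 5/477 ≈ 0.010482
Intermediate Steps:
P(d) = -8 + d/2
F(U, B) = -U/3 (F(U, B) = (0 - U)/3 = (-U)/3 = -U/3)
N = 64/9 (N = (1 - 1/3*(-5))**2 = (1 + 5/3)**2 = (8/3)**2 = 64/9 ≈ 7.1111)
M = -6 (M = 4 - (-1)*(-8 + (1/2)*(-4)) = 4 - (-1)*(-8 - 2) = 4 - (-1)*(-10) = 4 - 1*10 = 4 - 10 = -6)
(M + N)/(414 - 308) = (-6 + 64/9)/(414 - 308) = (10/9)/106 = (10/9)*(1/106) = 5/477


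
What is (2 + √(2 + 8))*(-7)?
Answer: -14 - 7*√10 ≈ -36.136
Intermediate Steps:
(2 + √(2 + 8))*(-7) = (2 + √10)*(-7) = -14 - 7*√10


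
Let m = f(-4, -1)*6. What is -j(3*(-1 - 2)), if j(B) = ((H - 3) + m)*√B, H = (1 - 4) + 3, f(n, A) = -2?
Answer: 45*I ≈ 45.0*I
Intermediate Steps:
m = -12 (m = -2*6 = -12)
H = 0 (H = -3 + 3 = 0)
j(B) = -15*√B (j(B) = ((0 - 3) - 12)*√B = (-3 - 12)*√B = -15*√B)
-j(3*(-1 - 2)) = -(-15)*√(3*(-1 - 2)) = -(-15)*√(3*(-3)) = -(-15)*√(-9) = -(-15)*3*I = -(-45)*I = 45*I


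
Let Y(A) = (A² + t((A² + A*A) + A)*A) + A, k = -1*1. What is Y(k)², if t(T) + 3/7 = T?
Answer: 16/49 ≈ 0.32653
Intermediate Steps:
t(T) = -3/7 + T
k = -1
Y(A) = A + A² + A*(-3/7 + A + 2*A²) (Y(A) = (A² + (-3/7 + ((A² + A*A) + A))*A) + A = (A² + (-3/7 + ((A² + A²) + A))*A) + A = (A² + (-3/7 + (2*A² + A))*A) + A = (A² + (-3/7 + (A + 2*A²))*A) + A = (A² + (-3/7 + A + 2*A²)*A) + A = (A² + A*(-3/7 + A + 2*A²)) + A = A + A² + A*(-3/7 + A + 2*A²))
Y(k)² = ((2/7)*(-1)*(2 + 7*(-1) + 7*(-1)²))² = ((2/7)*(-1)*(2 - 7 + 7*1))² = ((2/7)*(-1)*(2 - 7 + 7))² = ((2/7)*(-1)*2)² = (-4/7)² = 16/49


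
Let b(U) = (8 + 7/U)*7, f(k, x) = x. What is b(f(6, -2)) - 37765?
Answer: -75467/2 ≈ -37734.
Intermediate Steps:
b(U) = 56 + 49/U
b(f(6, -2)) - 37765 = (56 + 49/(-2)) - 37765 = (56 + 49*(-½)) - 37765 = (56 - 49/2) - 37765 = 63/2 - 37765 = -75467/2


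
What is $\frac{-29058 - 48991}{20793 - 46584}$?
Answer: $\frac{78049}{25791} \approx 3.0262$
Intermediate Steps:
$\frac{-29058 - 48991}{20793 - 46584} = - \frac{78049}{-25791} = \left(-78049\right) \left(- \frac{1}{25791}\right) = \frac{78049}{25791}$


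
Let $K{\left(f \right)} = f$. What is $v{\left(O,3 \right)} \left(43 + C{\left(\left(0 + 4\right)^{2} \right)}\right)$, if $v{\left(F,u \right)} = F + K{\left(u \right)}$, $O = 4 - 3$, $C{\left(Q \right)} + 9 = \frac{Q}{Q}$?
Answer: $140$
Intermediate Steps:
$C{\left(Q \right)} = -8$ ($C{\left(Q \right)} = -9 + \frac{Q}{Q} = -9 + 1 = -8$)
$O = 1$ ($O = 4 - 3 = 1$)
$v{\left(F,u \right)} = F + u$
$v{\left(O,3 \right)} \left(43 + C{\left(\left(0 + 4\right)^{2} \right)}\right) = \left(1 + 3\right) \left(43 - 8\right) = 4 \cdot 35 = 140$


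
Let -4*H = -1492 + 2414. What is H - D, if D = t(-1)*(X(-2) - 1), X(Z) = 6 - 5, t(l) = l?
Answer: -461/2 ≈ -230.50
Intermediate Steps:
X(Z) = 1
H = -461/2 (H = -(-1492 + 2414)/4 = -¼*922 = -461/2 ≈ -230.50)
D = 0 (D = -(1 - 1) = -1*0 = 0)
H - D = -461/2 - 1*0 = -461/2 + 0 = -461/2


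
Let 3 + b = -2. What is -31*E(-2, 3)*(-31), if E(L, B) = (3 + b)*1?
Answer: -1922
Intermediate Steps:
b = -5 (b = -3 - 2 = -5)
E(L, B) = -2 (E(L, B) = (3 - 5)*1 = -2*1 = -2)
-31*E(-2, 3)*(-31) = -31*(-2)*(-31) = 62*(-31) = -1922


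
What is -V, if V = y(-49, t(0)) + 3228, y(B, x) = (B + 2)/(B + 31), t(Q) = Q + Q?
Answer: -58151/18 ≈ -3230.6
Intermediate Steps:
t(Q) = 2*Q
y(B, x) = (2 + B)/(31 + B)
V = 58151/18 (V = (2 - 49)/(31 - 49) + 3228 = -47/(-18) + 3228 = -1/18*(-47) + 3228 = 47/18 + 3228 = 58151/18 ≈ 3230.6)
-V = -1*58151/18 = -58151/18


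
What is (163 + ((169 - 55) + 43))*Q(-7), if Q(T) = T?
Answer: -2240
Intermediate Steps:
(163 + ((169 - 55) + 43))*Q(-7) = (163 + ((169 - 55) + 43))*(-7) = (163 + (114 + 43))*(-7) = (163 + 157)*(-7) = 320*(-7) = -2240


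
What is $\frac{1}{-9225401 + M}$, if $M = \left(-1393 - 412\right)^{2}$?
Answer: $- \frac{1}{5967376} \approx -1.6758 \cdot 10^{-7}$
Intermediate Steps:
$M = 3258025$ ($M = \left(-1805\right)^{2} = 3258025$)
$\frac{1}{-9225401 + M} = \frac{1}{-9225401 + 3258025} = \frac{1}{-5967376} = - \frac{1}{5967376}$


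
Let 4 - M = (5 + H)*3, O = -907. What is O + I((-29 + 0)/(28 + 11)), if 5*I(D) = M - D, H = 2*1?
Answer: -177499/195 ≈ -910.25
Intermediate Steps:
H = 2
M = -17 (M = 4 - (5 + 2)*3 = 4 - 7*3 = 4 - 1*21 = 4 - 21 = -17)
I(D) = -17/5 - D/5 (I(D) = (-17 - D)/5 = -17/5 - D/5)
O + I((-29 + 0)/(28 + 11)) = -907 + (-17/5 - (-29 + 0)/(5*(28 + 11))) = -907 + (-17/5 - (-29)/(5*39)) = -907 + (-17/5 - ⅕*(-29/39)) = -907 + (-17/5 + 29/195) = -907 - 634/195 = -177499/195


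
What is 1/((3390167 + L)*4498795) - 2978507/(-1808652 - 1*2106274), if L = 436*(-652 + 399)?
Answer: 43949101712308846761/57766351051096102030 ≈ 0.76081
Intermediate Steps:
L = -110308 (L = 436*(-253) = -110308)
1/((3390167 + L)*4498795) - 2978507/(-1808652 - 1*2106274) = 1/((3390167 - 110308)*4498795) - 2978507/(-1808652 - 1*2106274) = (1/4498795)/3279859 - 2978507/(-1808652 - 2106274) = (1/3279859)*(1/4498795) - 2978507/(-3914926) = 1/14755413269905 - 2978507*(-1/3914926) = 1/14755413269905 + 2978507/3914926 = 43949101712308846761/57766351051096102030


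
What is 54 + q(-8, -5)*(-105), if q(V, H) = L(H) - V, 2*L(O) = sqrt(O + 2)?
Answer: -786 - 105*I*sqrt(3)/2 ≈ -786.0 - 90.933*I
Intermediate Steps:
L(O) = sqrt(2 + O)/2 (L(O) = sqrt(O + 2)/2 = sqrt(2 + O)/2)
q(V, H) = sqrt(2 + H)/2 - V
54 + q(-8, -5)*(-105) = 54 + (sqrt(2 - 5)/2 - 1*(-8))*(-105) = 54 + (sqrt(-3)/2 + 8)*(-105) = 54 + ((I*sqrt(3))/2 + 8)*(-105) = 54 + (I*sqrt(3)/2 + 8)*(-105) = 54 + (8 + I*sqrt(3)/2)*(-105) = 54 + (-840 - 105*I*sqrt(3)/2) = -786 - 105*I*sqrt(3)/2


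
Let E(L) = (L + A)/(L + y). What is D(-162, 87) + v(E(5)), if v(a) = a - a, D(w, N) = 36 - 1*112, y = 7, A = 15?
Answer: -76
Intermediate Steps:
D(w, N) = -76 (D(w, N) = 36 - 112 = -76)
E(L) = (15 + L)/(7 + L) (E(L) = (L + 15)/(L + 7) = (15 + L)/(7 + L))
v(a) = 0
D(-162, 87) + v(E(5)) = -76 + 0 = -76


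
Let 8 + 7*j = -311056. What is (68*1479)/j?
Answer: -58667/25922 ≈ -2.2632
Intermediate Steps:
j = -311064/7 (j = -8/7 + (⅐)*(-311056) = -8/7 - 311056/7 = -311064/7 ≈ -44438.)
(68*1479)/j = (68*1479)/(-311064/7) = 100572*(-7/311064) = -58667/25922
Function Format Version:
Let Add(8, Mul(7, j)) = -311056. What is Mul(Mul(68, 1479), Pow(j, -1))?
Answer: Rational(-58667, 25922) ≈ -2.2632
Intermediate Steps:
j = Rational(-311064, 7) (j = Add(Rational(-8, 7), Mul(Rational(1, 7), -311056)) = Add(Rational(-8, 7), Rational(-311056, 7)) = Rational(-311064, 7) ≈ -44438.)
Mul(Mul(68, 1479), Pow(j, -1)) = Mul(Mul(68, 1479), Pow(Rational(-311064, 7), -1)) = Mul(100572, Rational(-7, 311064)) = Rational(-58667, 25922)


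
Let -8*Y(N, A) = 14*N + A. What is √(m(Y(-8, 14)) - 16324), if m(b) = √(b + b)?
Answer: √(-65296 + 14*√2)/2 ≈ 127.75*I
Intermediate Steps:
Y(N, A) = -7*N/4 - A/8 (Y(N, A) = -(14*N + A)/8 = -(A + 14*N)/8 = -7*N/4 - A/8)
m(b) = √2*√b (m(b) = √(2*b) = √2*√b)
√(m(Y(-8, 14)) - 16324) = √(√2*√(-7/4*(-8) - ⅛*14) - 16324) = √(√2*√(14 - 7/4) - 16324) = √(√2*√(49/4) - 16324) = √(√2*(7/2) - 16324) = √(7*√2/2 - 16324) = √(-16324 + 7*√2/2)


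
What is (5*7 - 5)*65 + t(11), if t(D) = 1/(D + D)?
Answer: 42901/22 ≈ 1950.0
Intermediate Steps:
t(D) = 1/(2*D)
(5*7 - 5)*65 + t(11) = (5*7 - 5)*65 + (½)/11 = (35 - 5)*65 + (½)*(1/11) = 30*65 + 1/22 = 1950 + 1/22 = 42901/22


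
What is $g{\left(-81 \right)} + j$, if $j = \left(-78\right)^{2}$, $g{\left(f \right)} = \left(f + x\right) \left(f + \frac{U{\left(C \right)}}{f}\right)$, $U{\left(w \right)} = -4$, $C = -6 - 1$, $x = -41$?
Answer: $\frac{1292758}{81} \approx 15960.0$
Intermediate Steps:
$C = -7$
$g{\left(f \right)} = \left(-41 + f\right) \left(f - \frac{4}{f}\right)$ ($g{\left(f \right)} = \left(f - 41\right) \left(f - \frac{4}{f}\right) = \left(-41 + f\right) \left(f - \frac{4}{f}\right)$)
$j = 6084$
$g{\left(-81 \right)} + j = \left(-4 + \left(-81\right)^{2} - -3321 + \frac{164}{-81}\right) + 6084 = \left(-4 + 6561 + 3321 + 164 \left(- \frac{1}{81}\right)\right) + 6084 = \left(-4 + 6561 + 3321 - \frac{164}{81}\right) + 6084 = \frac{799954}{81} + 6084 = \frac{1292758}{81}$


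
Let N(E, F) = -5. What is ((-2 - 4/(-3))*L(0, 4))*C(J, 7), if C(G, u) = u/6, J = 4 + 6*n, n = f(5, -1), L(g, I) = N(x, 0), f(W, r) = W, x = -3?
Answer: 35/9 ≈ 3.8889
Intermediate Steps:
L(g, I) = -5
n = 5
J = 34 (J = 4 + 6*5 = 4 + 30 = 34)
C(G, u) = u/6 (C(G, u) = u*(⅙) = u/6)
((-2 - 4/(-3))*L(0, 4))*C(J, 7) = ((-2 - 4/(-3))*(-5))*((⅙)*7) = ((-2 - 4*(-⅓))*(-5))*(7/6) = ((-2 + 4/3)*(-5))*(7/6) = -⅔*(-5)*(7/6) = (10/3)*(7/6) = 35/9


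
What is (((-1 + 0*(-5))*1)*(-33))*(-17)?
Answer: -561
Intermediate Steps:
(((-1 + 0*(-5))*1)*(-33))*(-17) = (((-1 + 0)*1)*(-33))*(-17) = (-1*1*(-33))*(-17) = -1*(-33)*(-17) = 33*(-17) = -561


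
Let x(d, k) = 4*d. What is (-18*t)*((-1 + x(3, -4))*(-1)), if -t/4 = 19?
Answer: -15048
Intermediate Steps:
t = -76 (t = -4*19 = -76)
(-18*t)*((-1 + x(3, -4))*(-1)) = (-18*(-76))*((-1 + 4*3)*(-1)) = 1368*((-1 + 12)*(-1)) = 1368*(11*(-1)) = 1368*(-11) = -15048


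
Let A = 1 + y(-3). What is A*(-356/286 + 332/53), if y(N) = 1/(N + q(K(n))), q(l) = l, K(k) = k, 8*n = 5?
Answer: 38042/13091 ≈ 2.9060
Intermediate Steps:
n = 5/8 (n = (⅛)*5 = 5/8 ≈ 0.62500)
y(N) = 1/(5/8 + N) (y(N) = 1/(N + 5/8) = 1/(5/8 + N))
A = 11/19 (A = 1 + 8/(5 + 8*(-3)) = 1 + 8/(5 - 24) = 1 + 8/(-19) = 1 + 8*(-1/19) = 1 - 8/19 = 11/19 ≈ 0.57895)
A*(-356/286 + 332/53) = 11*(-356/286 + 332/53)/19 = 11*(-356*1/286 + 332*(1/53))/19 = 11*(-178/143 + 332/53)/19 = (11/19)*(38042/7579) = 38042/13091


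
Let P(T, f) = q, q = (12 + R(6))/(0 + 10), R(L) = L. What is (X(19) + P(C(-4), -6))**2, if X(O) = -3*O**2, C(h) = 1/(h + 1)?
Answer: 29224836/25 ≈ 1.1690e+6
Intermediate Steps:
C(h) = 1/(1 + h)
q = 9/5 (q = (12 + 6)/(0 + 10) = 18/10 = 18*(1/10) = 9/5 ≈ 1.8000)
P(T, f) = 9/5
(X(19) + P(C(-4), -6))**2 = (-3*19**2 + 9/5)**2 = (-3*361 + 9/5)**2 = (-1083 + 9/5)**2 = (-5406/5)**2 = 29224836/25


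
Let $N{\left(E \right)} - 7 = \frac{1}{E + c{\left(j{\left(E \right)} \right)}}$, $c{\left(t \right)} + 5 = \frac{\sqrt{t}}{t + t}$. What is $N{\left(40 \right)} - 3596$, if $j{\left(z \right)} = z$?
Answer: $- \frac{703434811}{195999} - \frac{4 \sqrt{10}}{195999} \approx -3589.0$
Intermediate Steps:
$c{\left(t \right)} = -5 + \frac{1}{2 \sqrt{t}}$ ($c{\left(t \right)} = -5 + \frac{\sqrt{t}}{t + t} = -5 + \frac{\sqrt{t}}{2 t} = -5 + \frac{1}{2 t} \sqrt{t} = -5 + \frac{1}{2 \sqrt{t}}$)
$N{\left(E \right)} = 7 + \frac{1}{-5 + E + \frac{1}{2 \sqrt{E}}}$ ($N{\left(E \right)} = 7 + \frac{1}{E - \left(5 - \frac{1}{2 \sqrt{E}}\right)} = 7 + \frac{1}{-5 + E + \frac{1}{2 \sqrt{E}}}$)
$N{\left(40 \right)} - 3596 = \frac{7 - 68 \sqrt{40} + 14 \cdot 40^{\frac{3}{2}}}{1 - 10 \sqrt{40} + 2 \cdot 40^{\frac{3}{2}}} - 3596 = \frac{7 - 68 \cdot 2 \sqrt{10} + 14 \cdot 80 \sqrt{10}}{1 - 10 \cdot 2 \sqrt{10} + 2 \cdot 80 \sqrt{10}} - 3596 = \frac{7 - 136 \sqrt{10} + 1120 \sqrt{10}}{1 - 20 \sqrt{10} + 160 \sqrt{10}} - 3596 = \frac{7 + 984 \sqrt{10}}{1 + 140 \sqrt{10}} - 3596 = -3596 + \frac{7 + 984 \sqrt{10}}{1 + 140 \sqrt{10}}$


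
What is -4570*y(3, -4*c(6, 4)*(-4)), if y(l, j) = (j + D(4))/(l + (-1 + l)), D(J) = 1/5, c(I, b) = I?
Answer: -439634/5 ≈ -87927.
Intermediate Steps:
D(J) = 1/5
y(l, j) = (1/5 + j)/(-1 + 2*l) (y(l, j) = (j + 1/5)/(l + (-1 + l)) = (1/5 + j)/(-1 + 2*l))
-4570*y(3, -4*c(6, 4)*(-4)) = -914*(1 + 5*(-4*6*(-4)))/(-1 + 2*3) = -914*(1 + 5*(-24*(-4)))/(-1 + 6) = -914*(1 + 5*96)/5 = -914*(1 + 480)/5 = -914*481/5 = -4570*481/25 = -439634/5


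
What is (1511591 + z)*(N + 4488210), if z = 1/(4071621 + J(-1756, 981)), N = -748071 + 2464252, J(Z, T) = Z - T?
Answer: 38160035088274647995/4068884 ≈ 9.3785e+12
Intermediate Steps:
N = 1716181
z = 1/4068884 (z = 1/(4071621 + (-1756 - 1*981)) = 1/(4071621 + (-1756 - 981)) = 1/(4071621 - 2737) = 1/4068884 ≈ 2.4577e-7)
(1511591 + z)*(N + 4488210) = (1511591 + 1/4068884)*(1716181 + 4488210) = (6150488434445/4068884)*6204391 = 38160035088274647995/4068884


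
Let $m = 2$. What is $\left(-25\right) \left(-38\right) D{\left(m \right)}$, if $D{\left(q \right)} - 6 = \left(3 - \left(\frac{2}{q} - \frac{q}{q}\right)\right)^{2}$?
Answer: $14250$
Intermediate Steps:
$D{\left(q \right)} = 6 + \left(4 - \frac{2}{q}\right)^{2}$ ($D{\left(q \right)} = 6 + \left(3 - \left(\frac{2}{q} - \frac{q}{q}\right)\right)^{2} = 6 + \left(3 + \left(- \frac{2}{q} + 1\right)\right)^{2} = 6 + \left(3 + \left(1 - \frac{2}{q}\right)\right)^{2} = 6 + \left(4 - \frac{2}{q}\right)^{2}$)
$\left(-25\right) \left(-38\right) D{\left(m \right)} = \left(-25\right) \left(-38\right) \left(22 - \frac{16}{2} + \frac{4}{4}\right) = 950 \left(22 - 8 + 4 \cdot \frac{1}{4}\right) = 950 \left(22 - 8 + 1\right) = 950 \cdot 15 = 14250$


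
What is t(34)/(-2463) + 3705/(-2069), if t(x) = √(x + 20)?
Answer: -3705/2069 - √6/821 ≈ -1.7937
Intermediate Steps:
t(x) = √(20 + x)
t(34)/(-2463) + 3705/(-2069) = √(20 + 34)/(-2463) + 3705/(-2069) = √54*(-1/2463) + 3705*(-1/2069) = (3*√6)*(-1/2463) - 3705/2069 = -√6/821 - 3705/2069 = -3705/2069 - √6/821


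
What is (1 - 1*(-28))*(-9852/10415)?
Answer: -285708/10415 ≈ -27.432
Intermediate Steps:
(1 - 1*(-28))*(-9852/10415) = (1 + 28)*(-9852*1/10415) = 29*(-9852/10415) = -285708/10415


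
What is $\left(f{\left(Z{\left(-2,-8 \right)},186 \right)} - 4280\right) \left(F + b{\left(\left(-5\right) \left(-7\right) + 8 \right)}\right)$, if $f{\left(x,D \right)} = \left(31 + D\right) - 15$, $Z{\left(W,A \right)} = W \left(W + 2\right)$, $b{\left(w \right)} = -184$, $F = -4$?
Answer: $766664$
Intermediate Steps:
$Z{\left(W,A \right)} = W \left(2 + W\right)$
$f{\left(x,D \right)} = 16 + D$
$\left(f{\left(Z{\left(-2,-8 \right)},186 \right)} - 4280\right) \left(F + b{\left(\left(-5\right) \left(-7\right) + 8 \right)}\right) = \left(\left(16 + 186\right) - 4280\right) \left(-4 - 184\right) = \left(202 - 4280\right) \left(-188\right) = \left(-4078\right) \left(-188\right) = 766664$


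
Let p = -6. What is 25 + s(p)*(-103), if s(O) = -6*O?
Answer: -3683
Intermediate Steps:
25 + s(p)*(-103) = 25 - 6*(-6)*(-103) = 25 + 36*(-103) = 25 - 3708 = -3683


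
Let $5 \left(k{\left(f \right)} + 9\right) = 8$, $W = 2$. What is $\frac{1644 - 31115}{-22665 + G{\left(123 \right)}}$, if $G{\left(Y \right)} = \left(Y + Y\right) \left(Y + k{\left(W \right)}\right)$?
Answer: $- \frac{147355}{28863} \approx -5.1053$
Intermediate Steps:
$k{\left(f \right)} = - \frac{37}{5}$ ($k{\left(f \right)} = -9 + \frac{1}{5} \cdot 8 = -9 + \frac{8}{5} = - \frac{37}{5}$)
$G{\left(Y \right)} = 2 Y \left(- \frac{37}{5} + Y\right)$ ($G{\left(Y \right)} = \left(Y + Y\right) \left(Y - \frac{37}{5}\right) = 2 Y \left(- \frac{37}{5} + Y\right)$)
$\frac{1644 - 31115}{-22665 + G{\left(123 \right)}} = \frac{1644 - 31115}{-22665 + \frac{2}{5} \cdot 123 \left(-37 + 5 \cdot 123\right)} = - \frac{29471}{-22665 + \frac{2}{5} \cdot 123 \left(-37 + 615\right)} = - \frac{29471}{-22665 + \frac{2}{5} \cdot 123 \cdot 578} = - \frac{29471}{-22665 + \frac{142188}{5}} = - \frac{29471}{\frac{28863}{5}} = \left(-29471\right) \frac{5}{28863} = - \frac{147355}{28863}$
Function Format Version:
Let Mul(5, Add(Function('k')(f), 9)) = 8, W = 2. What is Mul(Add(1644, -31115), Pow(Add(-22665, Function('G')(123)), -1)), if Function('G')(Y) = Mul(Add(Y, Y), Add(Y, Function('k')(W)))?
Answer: Rational(-147355, 28863) ≈ -5.1053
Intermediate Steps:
Function('k')(f) = Rational(-37, 5) (Function('k')(f) = Add(-9, Mul(Rational(1, 5), 8)) = Add(-9, Rational(8, 5)) = Rational(-37, 5))
Function('G')(Y) = Mul(2, Y, Add(Rational(-37, 5), Y)) (Function('G')(Y) = Mul(Add(Y, Y), Add(Y, Rational(-37, 5))) = Mul(Mul(2, Y), Add(Rational(-37, 5), Y)) = Mul(2, Y, Add(Rational(-37, 5), Y)))
Mul(Add(1644, -31115), Pow(Add(-22665, Function('G')(123)), -1)) = Mul(Add(1644, -31115), Pow(Add(-22665, Mul(Rational(2, 5), 123, Add(-37, Mul(5, 123)))), -1)) = Mul(-29471, Pow(Add(-22665, Mul(Rational(2, 5), 123, Add(-37, 615))), -1)) = Mul(-29471, Pow(Add(-22665, Mul(Rational(2, 5), 123, 578)), -1)) = Mul(-29471, Pow(Add(-22665, Rational(142188, 5)), -1)) = Mul(-29471, Pow(Rational(28863, 5), -1)) = Mul(-29471, Rational(5, 28863)) = Rational(-147355, 28863)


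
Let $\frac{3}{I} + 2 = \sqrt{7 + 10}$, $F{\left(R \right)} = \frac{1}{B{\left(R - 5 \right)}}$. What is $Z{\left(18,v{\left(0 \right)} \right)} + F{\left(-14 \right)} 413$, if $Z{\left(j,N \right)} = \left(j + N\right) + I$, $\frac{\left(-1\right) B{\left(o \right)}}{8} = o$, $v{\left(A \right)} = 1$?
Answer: $\frac{43825}{1976} + \frac{3 \sqrt{17}}{13} \approx 23.13$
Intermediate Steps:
$B{\left(o \right)} = - 8 o$
$F{\left(R \right)} = \frac{1}{40 - 8 R}$ ($F{\left(R \right)} = \frac{1}{\left(-8\right) \left(R - 5\right)} = \frac{1}{\left(-8\right) \left(-5 + R\right)} = \frac{1}{40 - 8 R}$)
$I = \frac{3}{-2 + \sqrt{17}}$ ($I = \frac{3}{-2 + \sqrt{7 + 10}} = \frac{3}{-2 + \sqrt{17}} \approx 1.413$)
$Z{\left(j,N \right)} = \frac{6}{13} + N + j + \frac{3 \sqrt{17}}{13}$ ($Z{\left(j,N \right)} = \left(j + N\right) + \left(\frac{6}{13} + \frac{3 \sqrt{17}}{13}\right) = \left(N + j\right) + \left(\frac{6}{13} + \frac{3 \sqrt{17}}{13}\right) = \frac{6}{13} + N + j + \frac{3 \sqrt{17}}{13}$)
$Z{\left(18,v{\left(0 \right)} \right)} + F{\left(-14 \right)} 413 = \left(\frac{6}{13} + 1 + 18 + \frac{3 \sqrt{17}}{13}\right) + \frac{1}{8 \left(5 - -14\right)} 413 = \left(\frac{253}{13} + \frac{3 \sqrt{17}}{13}\right) + \frac{1}{8 \left(5 + 14\right)} 413 = \left(\frac{253}{13} + \frac{3 \sqrt{17}}{13}\right) + \frac{1}{8 \cdot 19} \cdot 413 = \left(\frac{253}{13} + \frac{3 \sqrt{17}}{13}\right) + \frac{1}{8} \cdot \frac{1}{19} \cdot 413 = \left(\frac{253}{13} + \frac{3 \sqrt{17}}{13}\right) + \frac{1}{152} \cdot 413 = \left(\frac{253}{13} + \frac{3 \sqrt{17}}{13}\right) + \frac{413}{152} = \frac{43825}{1976} + \frac{3 \sqrt{17}}{13}$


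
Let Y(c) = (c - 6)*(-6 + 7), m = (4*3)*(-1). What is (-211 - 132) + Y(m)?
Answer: -361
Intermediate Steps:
m = -12 (m = 12*(-1) = -12)
Y(c) = -6 + c (Y(c) = (-6 + c)*1 = -6 + c)
(-211 - 132) + Y(m) = (-211 - 132) + (-6 - 12) = -343 - 18 = -361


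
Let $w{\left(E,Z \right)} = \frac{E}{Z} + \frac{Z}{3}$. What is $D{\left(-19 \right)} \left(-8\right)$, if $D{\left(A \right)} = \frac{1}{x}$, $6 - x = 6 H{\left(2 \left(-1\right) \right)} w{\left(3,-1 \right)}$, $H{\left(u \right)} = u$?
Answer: $\frac{4}{17} \approx 0.23529$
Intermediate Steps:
$w{\left(E,Z \right)} = \frac{Z}{3} + \frac{E}{Z}$ ($w{\left(E,Z \right)} = \frac{E}{Z} + Z \frac{1}{3} = \frac{E}{Z} + \frac{Z}{3} = \frac{Z}{3} + \frac{E}{Z}$)
$x = -34$ ($x = 6 - 6 \cdot 2 \left(-1\right) \left(\frac{1}{3} \left(-1\right) + \frac{3}{-1}\right) = 6 - 6 \left(-2\right) \left(- \frac{1}{3} + 3 \left(-1\right)\right) = 6 - - 12 \left(- \frac{1}{3} - 3\right) = 6 - \left(-12\right) \left(- \frac{10}{3}\right) = 6 - 40 = -34$)
$D{\left(A \right)} = - \frac{1}{34}$ ($D{\left(A \right)} = \frac{1}{-34} = - \frac{1}{34}$)
$D{\left(-19 \right)} \left(-8\right) = \left(- \frac{1}{34}\right) \left(-8\right) = \frac{4}{17}$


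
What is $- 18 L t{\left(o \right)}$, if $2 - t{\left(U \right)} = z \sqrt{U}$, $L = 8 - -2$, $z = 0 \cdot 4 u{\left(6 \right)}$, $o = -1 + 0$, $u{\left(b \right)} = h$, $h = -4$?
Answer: $-360$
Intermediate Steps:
$u{\left(b \right)} = -4$
$o = -1$
$z = 0$ ($z = 0 \cdot 4 \left(-4\right) = 0 \left(-4\right) = 0$)
$L = 10$ ($L = 8 + 2 = 10$)
$t{\left(U \right)} = 2$ ($t{\left(U \right)} = 2 - 0 \sqrt{U} = 2 - 0 = 2 + 0 = 2$)
$- 18 L t{\left(o \right)} = \left(-18\right) 10 \cdot 2 = \left(-180\right) 2 = -360$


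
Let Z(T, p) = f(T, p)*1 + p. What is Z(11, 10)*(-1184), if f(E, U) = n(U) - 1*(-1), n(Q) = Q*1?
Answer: -24864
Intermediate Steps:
n(Q) = Q
f(E, U) = 1 + U (f(E, U) = U - 1*(-1) = U + 1 = 1 + U)
Z(T, p) = 1 + 2*p (Z(T, p) = (1 + p)*1 + p = (1 + p) + p = 1 + 2*p)
Z(11, 10)*(-1184) = (1 + 2*10)*(-1184) = (1 + 20)*(-1184) = 21*(-1184) = -24864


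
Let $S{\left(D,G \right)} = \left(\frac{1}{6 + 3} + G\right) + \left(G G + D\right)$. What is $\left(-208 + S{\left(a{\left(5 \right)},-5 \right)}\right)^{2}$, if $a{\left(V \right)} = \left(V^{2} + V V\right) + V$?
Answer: $\frac{1430416}{81} \approx 17659.0$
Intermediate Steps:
$a{\left(V \right)} = V + 2 V^{2}$ ($a{\left(V \right)} = \left(V^{2} + V^{2}\right) + V = 2 V^{2} + V = V + 2 V^{2}$)
$S{\left(D,G \right)} = \frac{1}{9} + D + G + G^{2}$ ($S{\left(D,G \right)} = \left(\frac{1}{9} + G\right) + \left(G^{2} + D\right) = \left(\frac{1}{9} + G\right) + \left(D + G^{2}\right) = \frac{1}{9} + D + G + G^{2}$)
$\left(-208 + S{\left(a{\left(5 \right)},-5 \right)}\right)^{2} = \left(-208 + \left(\frac{1}{9} + 5 \left(1 + 2 \cdot 5\right) - 5 + \left(-5\right)^{2}\right)\right)^{2} = \left(-208 + \left(\frac{1}{9} + 5 \left(1 + 10\right) - 5 + 25\right)\right)^{2} = \left(-208 + \left(\frac{1}{9} + 5 \cdot 11 - 5 + 25\right)\right)^{2} = \left(-208 + \left(\frac{1}{9} + 55 - 5 + 25\right)\right)^{2} = \left(-208 + \frac{676}{9}\right)^{2} = \left(- \frac{1196}{9}\right)^{2} = \frac{1430416}{81}$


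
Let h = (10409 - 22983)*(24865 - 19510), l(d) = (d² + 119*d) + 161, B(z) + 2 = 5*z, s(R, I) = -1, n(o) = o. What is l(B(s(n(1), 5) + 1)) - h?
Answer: 67333697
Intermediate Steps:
B(z) = -2 + 5*z
l(d) = 161 + d² + 119*d
h = -67333770 (h = -12574*5355 = -67333770)
l(B(s(n(1), 5) + 1)) - h = (161 + (-2 + 5*(-1 + 1))² + 119*(-2 + 5*(-1 + 1))) - 1*(-67333770) = (161 + (-2 + 5*0)² + 119*(-2 + 5*0)) + 67333770 = (161 + (-2 + 0)² + 119*(-2 + 0)) + 67333770 = (161 + (-2)² + 119*(-2)) + 67333770 = (161 + 4 - 238) + 67333770 = -73 + 67333770 = 67333697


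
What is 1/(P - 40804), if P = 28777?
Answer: -1/12027 ≈ -8.3146e-5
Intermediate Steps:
1/(P - 40804) = 1/(28777 - 40804) = 1/(-12027) = -1/12027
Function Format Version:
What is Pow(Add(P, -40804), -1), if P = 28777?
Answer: Rational(-1, 12027) ≈ -8.3146e-5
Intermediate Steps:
Pow(Add(P, -40804), -1) = Pow(Add(28777, -40804), -1) = Pow(-12027, -1) = Rational(-1, 12027)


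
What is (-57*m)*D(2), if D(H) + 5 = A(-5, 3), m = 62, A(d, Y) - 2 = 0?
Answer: 10602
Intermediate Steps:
A(d, Y) = 2 (A(d, Y) = 2 + 0 = 2)
D(H) = -3 (D(H) = -5 + 2 = -3)
(-57*m)*D(2) = -57*62*(-3) = -3534*(-3) = 10602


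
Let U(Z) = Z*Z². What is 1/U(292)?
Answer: 1/24897088 ≈ 4.0165e-8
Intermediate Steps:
U(Z) = Z³
1/U(292) = 1/(292³) = 1/24897088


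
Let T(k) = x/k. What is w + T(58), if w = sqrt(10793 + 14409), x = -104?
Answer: -52/29 + sqrt(25202) ≈ 156.96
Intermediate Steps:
T(k) = -104/k
w = sqrt(25202) ≈ 158.75
w + T(58) = sqrt(25202) - 104/58 = sqrt(25202) - 104*1/58 = sqrt(25202) - 52/29 = -52/29 + sqrt(25202)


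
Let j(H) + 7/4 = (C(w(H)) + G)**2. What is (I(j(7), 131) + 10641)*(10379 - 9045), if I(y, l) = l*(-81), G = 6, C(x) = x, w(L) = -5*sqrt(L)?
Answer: 40020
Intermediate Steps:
j(H) = -7/4 + (6 - 5*sqrt(H))**2 (j(H) = -7/4 + (-5*sqrt(H) + 6)**2 = -7/4 + (6 - 5*sqrt(H))**2)
I(y, l) = -81*l
(I(j(7), 131) + 10641)*(10379 - 9045) = (-81*131 + 10641)*(10379 - 9045) = (-10611 + 10641)*1334 = 30*1334 = 40020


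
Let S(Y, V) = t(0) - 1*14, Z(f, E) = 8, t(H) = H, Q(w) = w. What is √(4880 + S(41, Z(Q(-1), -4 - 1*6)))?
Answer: √4866 ≈ 69.757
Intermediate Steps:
S(Y, V) = -14 (S(Y, V) = 0 - 1*14 = 0 - 14 = -14)
√(4880 + S(41, Z(Q(-1), -4 - 1*6))) = √(4880 - 14) = √4866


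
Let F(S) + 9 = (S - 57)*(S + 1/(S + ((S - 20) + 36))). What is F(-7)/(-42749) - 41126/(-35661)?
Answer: 1743581347/1524472089 ≈ 1.1437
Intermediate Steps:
F(S) = -9 + (-57 + S)*(S + 1/(16 + 2*S)) (F(S) = -9 + (S - 57)*(S + 1/(S + ((S - 20) + 36))) = -9 + (-57 + S)*(S + 1/(S + ((-20 + S) + 36))) = -9 + (-57 + S)*(S + 1/(S + (16 + S))) = -9 + (-57 + S)*(S + 1/(16 + 2*S)))
F(-7)/(-42749) - 41126/(-35661) = ((-201 - 929*(-7) - 98*(-7)**2 + 2*(-7)**3)/(2*(8 - 7)))/(-42749) - 41126/(-35661) = ((1/2)*(-201 + 6503 - 98*49 + 2*(-343))/1)*(-1/42749) - 41126*(-1/35661) = ((1/2)*1*(-201 + 6503 - 4802 - 686))*(-1/42749) + 41126/35661 = ((1/2)*1*814)*(-1/42749) + 41126/35661 = 407*(-1/42749) + 41126/35661 = -407/42749 + 41126/35661 = 1743581347/1524472089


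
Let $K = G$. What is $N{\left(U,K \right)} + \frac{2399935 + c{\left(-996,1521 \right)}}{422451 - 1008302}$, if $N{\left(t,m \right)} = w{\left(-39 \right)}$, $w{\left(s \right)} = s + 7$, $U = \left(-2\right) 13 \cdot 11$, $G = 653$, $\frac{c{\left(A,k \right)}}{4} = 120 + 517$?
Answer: $- \frac{21149715}{585851} \approx -36.101$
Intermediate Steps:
$c{\left(A,k \right)} = 2548$ ($c{\left(A,k \right)} = 4 \left(120 + 517\right) = 4 \cdot 637 = 2548$)
$K = 653$
$U = -286$ ($U = \left(-26\right) 11 = -286$)
$w{\left(s \right)} = 7 + s$
$N{\left(t,m \right)} = -32$ ($N{\left(t,m \right)} = 7 - 39 = -32$)
$N{\left(U,K \right)} + \frac{2399935 + c{\left(-996,1521 \right)}}{422451 - 1008302} = -32 + \frac{2399935 + 2548}{422451 - 1008302} = -32 + \frac{2402483}{-585851} = -32 + 2402483 \left(- \frac{1}{585851}\right) = -32 - \frac{2402483}{585851} = - \frac{21149715}{585851}$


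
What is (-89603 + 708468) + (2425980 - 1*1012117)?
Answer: 2032728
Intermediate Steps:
(-89603 + 708468) + (2425980 - 1*1012117) = 618865 + (2425980 - 1012117) = 618865 + 1413863 = 2032728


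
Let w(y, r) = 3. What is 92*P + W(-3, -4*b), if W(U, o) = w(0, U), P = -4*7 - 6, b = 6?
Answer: -3125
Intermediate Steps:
P = -34 (P = -28 - 6 = -34)
W(U, o) = 3
92*P + W(-3, -4*b) = 92*(-34) + 3 = -3128 + 3 = -3125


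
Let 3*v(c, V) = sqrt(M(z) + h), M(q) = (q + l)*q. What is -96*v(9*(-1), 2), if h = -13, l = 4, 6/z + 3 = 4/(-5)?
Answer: -32*I*sqrt(6073)/19 ≈ -131.25*I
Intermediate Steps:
z = -30/19 (z = 6/(-3 + 4/(-5)) = 6/(-3 + 4*(-1/5)) = 6/(-3 - 4/5) = 6/(-19/5) = 6*(-5/19) = -30/19 ≈ -1.5789)
M(q) = q*(4 + q) (M(q) = (q + 4)*q = (4 + q)*q = q*(4 + q))
v(c, V) = I*sqrt(6073)/57 (v(c, V) = sqrt(-30*(4 - 30/19)/19 - 13)/3 = sqrt(-30/19*46/19 - 13)/3 = sqrt(-1380/361 - 13)/3 = sqrt(-6073/361)/3 = (I*sqrt(6073)/19)/3 = I*sqrt(6073)/57)
-96*v(9*(-1), 2) = -32*I*sqrt(6073)/19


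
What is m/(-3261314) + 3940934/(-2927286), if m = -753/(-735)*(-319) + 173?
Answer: -787195594709249/584741427345495 ≈ -1.3462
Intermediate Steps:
m = -37684/245 (m = -753*(-1/735)*(-319) + 173 = (251/245)*(-319) + 173 = -80069/245 + 173 = -37684/245 ≈ -153.81)
m/(-3261314) + 3940934/(-2927286) = -37684/245/(-3261314) + 3940934/(-2927286) = -37684/245*(-1/3261314) + 3940934*(-1/2927286) = 18842/399510965 - 1970467/1463643 = -787195594709249/584741427345495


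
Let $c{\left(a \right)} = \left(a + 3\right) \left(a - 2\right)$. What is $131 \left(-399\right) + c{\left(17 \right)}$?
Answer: $-51969$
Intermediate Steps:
$c{\left(a \right)} = \left(-2 + a\right) \left(3 + a\right)$ ($c{\left(a \right)} = \left(3 + a\right) \left(a - 2\right) = \left(3 + a\right) \left(-2 + a\right) = \left(-2 + a\right) \left(3 + a\right)$)
$131 \left(-399\right) + c{\left(17 \right)} = 131 \left(-399\right) + \left(-6 + 17 + 17^{2}\right) = -52269 + \left(-6 + 17 + 289\right) = -52269 + 300 = -51969$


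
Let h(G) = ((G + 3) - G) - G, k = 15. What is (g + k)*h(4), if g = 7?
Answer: -22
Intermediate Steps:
h(G) = 3 - G (h(G) = ((3 + G) - G) - G = 3 - G)
(g + k)*h(4) = (7 + 15)*(3 - 1*4) = 22*(3 - 4) = 22*(-1) = -22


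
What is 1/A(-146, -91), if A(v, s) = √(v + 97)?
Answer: -I/7 ≈ -0.14286*I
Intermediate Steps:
A(v, s) = √(97 + v)
1/A(-146, -91) = 1/(√(97 - 146)) = 1/(√(-49)) = 1/(7*I) = -I/7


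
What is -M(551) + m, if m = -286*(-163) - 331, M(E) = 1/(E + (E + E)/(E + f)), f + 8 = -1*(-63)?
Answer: 7753257345/167504 ≈ 46287.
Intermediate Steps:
f = 55 (f = -8 - 1*(-63) = -8 + 63 = 55)
M(E) = 1/(E + 2*E/(55 + E)) (M(E) = 1/(E + (E + E)/(E + 55)) = 1/(E + (2*E)/(55 + E)) = 1/(E + 2*E/(55 + E)))
m = 46287 (m = 46618 - 331 = 46287)
-M(551) + m = -(55 + 551)/(551*(57 + 551)) + 46287 = -606/(551*608) + 46287 = -1*303/167504 + 46287 = -303/167504 + 46287 = 7753257345/167504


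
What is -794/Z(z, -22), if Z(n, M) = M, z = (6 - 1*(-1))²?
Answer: 397/11 ≈ 36.091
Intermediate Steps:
z = 49 (z = (6 + 1)² = 7² = 49)
-794/Z(z, -22) = -794/(-22) = -794*(-1/22) = 397/11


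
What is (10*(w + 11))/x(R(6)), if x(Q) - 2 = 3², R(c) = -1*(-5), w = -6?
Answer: 50/11 ≈ 4.5455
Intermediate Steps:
R(c) = 5
x(Q) = 11 (x(Q) = 2 + 3² = 2 + 9 = 11)
(10*(w + 11))/x(R(6)) = (10*(-6 + 11))/11 = (10*5)*(1/11) = 50*(1/11) = 50/11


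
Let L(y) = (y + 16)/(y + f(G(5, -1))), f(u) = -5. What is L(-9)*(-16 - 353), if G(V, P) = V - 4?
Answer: 369/2 ≈ 184.50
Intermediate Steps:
G(V, P) = -4 + V
L(y) = (16 + y)/(-5 + y) (L(y) = (y + 16)/(y - 5) = (16 + y)/(-5 + y))
L(-9)*(-16 - 353) = ((16 - 9)/(-5 - 9))*(-16 - 353) = (7/(-14))*(-369) = -1/14*7*(-369) = -1/2*(-369) = 369/2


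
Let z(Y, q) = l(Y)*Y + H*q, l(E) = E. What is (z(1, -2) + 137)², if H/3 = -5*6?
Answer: 101124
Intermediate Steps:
H = -90 (H = 3*(-5*6) = 3*(-30) = -90)
z(Y, q) = Y² - 90*q (z(Y, q) = Y*Y - 90*q = Y² - 90*q)
(z(1, -2) + 137)² = ((1² - 90*(-2)) + 137)² = ((1 + 180) + 137)² = (181 + 137)² = 318² = 101124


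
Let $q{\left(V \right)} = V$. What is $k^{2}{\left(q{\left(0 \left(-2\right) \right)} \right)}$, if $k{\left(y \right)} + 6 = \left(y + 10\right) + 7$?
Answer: $121$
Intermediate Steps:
$k{\left(y \right)} = 11 + y$ ($k{\left(y \right)} = -6 + \left(\left(y + 10\right) + 7\right) = -6 + \left(\left(10 + y\right) + 7\right) = -6 + \left(17 + y\right) = 11 + y$)
$k^{2}{\left(q{\left(0 \left(-2\right) \right)} \right)} = \left(11 + 0 \left(-2\right)\right)^{2} = \left(11 + 0\right)^{2} = 11^{2} = 121$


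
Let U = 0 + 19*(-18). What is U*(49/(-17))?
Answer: 16758/17 ≈ 985.76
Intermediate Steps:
U = -342 (U = 0 - 342 = -342)
U*(49/(-17)) = -16758/(-17) = -16758*(-1)/17 = -342*(-49/17) = 16758/17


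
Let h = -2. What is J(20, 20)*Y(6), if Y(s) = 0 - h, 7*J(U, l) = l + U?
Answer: 80/7 ≈ 11.429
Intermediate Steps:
J(U, l) = U/7 + l/7 (J(U, l) = (l + U)/7 = (U + l)/7 = U/7 + l/7)
Y(s) = 2 (Y(s) = 0 - 1*(-2) = 0 + 2 = 2)
J(20, 20)*Y(6) = ((1/7)*20 + (1/7)*20)*2 = (20/7 + 20/7)*2 = (40/7)*2 = 80/7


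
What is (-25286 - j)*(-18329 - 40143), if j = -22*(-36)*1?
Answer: 1524832816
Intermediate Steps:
j = 792 (j = 792*1 = 792)
(-25286 - j)*(-18329 - 40143) = (-25286 - 1*792)*(-18329 - 40143) = (-25286 - 792)*(-58472) = -26078*(-58472) = 1524832816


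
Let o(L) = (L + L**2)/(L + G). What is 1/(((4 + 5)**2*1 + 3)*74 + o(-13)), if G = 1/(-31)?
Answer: 101/626607 ≈ 0.00016119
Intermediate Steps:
G = -1/31 ≈ -0.032258
o(L) = (L + L**2)/(-1/31 + L) (o(L) = (L + L**2)/(L - 1/31) = (L + L**2)/(-1/31 + L))
1/(((4 + 5)**2*1 + 3)*74 + o(-13)) = 1/(((4 + 5)**2*1 + 3)*74 + 31*(-13)*(1 - 13)/(-1 + 31*(-13))) = 1/((9**2*1 + 3)*74 + 31*(-13)*(-12)/(-1 - 403)) = 1/((81*1 + 3)*74 + 31*(-13)*(-12)/(-404)) = 1/((81 + 3)*74 + 31*(-13)*(-1/404)*(-12)) = 1/(84*74 - 1209/101) = 1/(6216 - 1209/101) = 1/(626607/101) = 101/626607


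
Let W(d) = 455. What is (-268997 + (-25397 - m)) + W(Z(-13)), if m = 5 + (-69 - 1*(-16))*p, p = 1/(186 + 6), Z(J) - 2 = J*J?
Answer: -56437195/192 ≈ -2.9394e+5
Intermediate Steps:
Z(J) = 2 + J² (Z(J) = 2 + J*J = 2 + J²)
p = 1/192 ≈ 0.0052083
m = 907/192 (m = 5 + (-69 - 1*(-16))*(1/192) = 5 + (-69 + 16)*(1/192) = 5 - 53*1/192 = 5 - 53/192 = 907/192 ≈ 4.7240)
(-268997 + (-25397 - m)) + W(Z(-13)) = (-268997 + (-25397 - 1*907/192)) + 455 = (-268997 + (-25397 - 907/192)) + 455 = (-268997 - 4877131/192) + 455 = -56524555/192 + 455 = -56437195/192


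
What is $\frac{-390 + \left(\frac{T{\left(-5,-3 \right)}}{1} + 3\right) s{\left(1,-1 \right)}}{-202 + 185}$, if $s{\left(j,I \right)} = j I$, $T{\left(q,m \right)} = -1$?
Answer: $\frac{392}{17} \approx 23.059$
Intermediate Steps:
$s{\left(j,I \right)} = I j$
$\frac{-390 + \left(\frac{T{\left(-5,-3 \right)}}{1} + 3\right) s{\left(1,-1 \right)}}{-202 + 185} = \frac{-390 + \left(- 1^{-1} + 3\right) \left(\left(-1\right) 1\right)}{-202 + 185} = \frac{-390 + \left(\left(-1\right) 1 + 3\right) \left(-1\right)}{-17} = \left(-390 + \left(-1 + 3\right) \left(-1\right)\right) \left(- \frac{1}{17}\right) = \left(-390 + 2 \left(-1\right)\right) \left(- \frac{1}{17}\right) = \left(-390 - 2\right) \left(- \frac{1}{17}\right) = \left(-392\right) \left(- \frac{1}{17}\right) = \frac{392}{17}$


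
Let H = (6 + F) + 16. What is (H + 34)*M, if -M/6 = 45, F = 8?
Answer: -17280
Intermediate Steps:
M = -270 (M = -6*45 = -270)
H = 30 (H = (6 + 8) + 16 = 14 + 16 = 30)
(H + 34)*M = (30 + 34)*(-270) = 64*(-270) = -17280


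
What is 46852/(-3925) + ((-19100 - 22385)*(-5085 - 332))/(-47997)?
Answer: -884291417069/188388225 ≈ -4694.0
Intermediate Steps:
46852/(-3925) + ((-19100 - 22385)*(-5085 - 332))/(-47997) = 46852*(-1/3925) - 41485*(-5417)*(-1/47997) = -46852/3925 + 224724245*(-1/47997) = -46852/3925 - 224724245/47997 = -884291417069/188388225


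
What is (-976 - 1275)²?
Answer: 5067001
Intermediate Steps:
(-976 - 1275)² = (-2251)² = 5067001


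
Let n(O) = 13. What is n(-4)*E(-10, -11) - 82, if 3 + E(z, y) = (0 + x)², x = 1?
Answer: -108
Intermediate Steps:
E(z, y) = -2 (E(z, y) = -3 + (0 + 1)² = -3 + 1² = -3 + 1 = -2)
n(-4)*E(-10, -11) - 82 = 13*(-2) - 82 = -26 - 82 = -108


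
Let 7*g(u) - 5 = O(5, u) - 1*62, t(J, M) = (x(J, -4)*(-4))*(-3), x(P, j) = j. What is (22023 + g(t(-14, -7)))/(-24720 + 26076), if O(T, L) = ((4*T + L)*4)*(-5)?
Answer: 38666/2373 ≈ 16.294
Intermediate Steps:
O(T, L) = -80*T - 20*L (O(T, L) = ((L + 4*T)*4)*(-5) = (4*L + 16*T)*(-5) = -80*T - 20*L)
t(J, M) = -48 (t(J, M) = -4*(-4)*(-3) = 16*(-3) = -48)
g(u) = -457/7 - 20*u/7 (g(u) = 5/7 + ((-80*5 - 20*u) - 1*62)/7 = 5/7 + ((-400 - 20*u) - 62)/7 = 5/7 + (-462 - 20*u)/7 = 5/7 + (-66 - 20*u/7) = -457/7 - 20*u/7)
(22023 + g(t(-14, -7)))/(-24720 + 26076) = (22023 + (-457/7 - 20/7*(-48)))/(-24720 + 26076) = (22023 + (-457/7 + 960/7))/1356 = (22023 + 503/7)*(1/1356) = (154664/7)*(1/1356) = 38666/2373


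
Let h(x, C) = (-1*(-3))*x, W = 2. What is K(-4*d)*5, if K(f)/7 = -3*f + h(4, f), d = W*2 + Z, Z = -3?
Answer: 840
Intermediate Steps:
h(x, C) = 3*x
d = 1 (d = 2*2 - 3 = 4 - 3 = 1)
K(f) = 84 - 21*f (K(f) = 7*(-3*f + 3*4) = 7*(-3*f + 12) = 7*(12 - 3*f) = 84 - 21*f)
K(-4*d)*5 = (84 - (-84))*5 = (84 - 21*(-4))*5 = (84 + 84)*5 = 168*5 = 840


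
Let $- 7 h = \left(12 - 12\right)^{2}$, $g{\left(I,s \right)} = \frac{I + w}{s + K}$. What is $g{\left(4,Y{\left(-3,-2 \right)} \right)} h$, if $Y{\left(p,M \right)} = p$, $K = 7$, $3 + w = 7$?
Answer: $0$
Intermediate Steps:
$w = 4$ ($w = -3 + 7 = 4$)
$g{\left(I,s \right)} = \frac{4 + I}{7 + s}$ ($g{\left(I,s \right)} = \frac{I + 4}{s + 7} = \frac{4 + I}{7 + s}$)
$h = 0$ ($h = - \frac{\left(12 - 12\right)^{2}}{7} = - \frac{0^{2}}{7} = \left(- \frac{1}{7}\right) 0 = 0$)
$g{\left(4,Y{\left(-3,-2 \right)} \right)} h = \frac{4 + 4}{7 - 3} \cdot 0 = \frac{1}{4} \cdot 8 \cdot 0 = 2 \cdot 0 = 0$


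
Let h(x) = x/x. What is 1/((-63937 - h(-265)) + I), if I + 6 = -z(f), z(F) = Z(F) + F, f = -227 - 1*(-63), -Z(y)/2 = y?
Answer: -1/64108 ≈ -1.5599e-5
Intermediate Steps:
h(x) = 1
Z(y) = -2*y
f = -164 (f = -227 + 63 = -164)
z(F) = -F (z(F) = -2*F + F = -F)
I = -170 (I = -6 - (-1)*(-164) = -6 - 1*164 = -6 - 164 = -170)
1/((-63937 - h(-265)) + I) = 1/((-63937 - 1*1) - 170) = 1/((-63937 - 1) - 170) = 1/(-63938 - 170) = 1/(-64108) = -1/64108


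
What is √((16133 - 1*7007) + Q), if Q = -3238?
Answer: 16*√23 ≈ 76.733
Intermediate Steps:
√((16133 - 1*7007) + Q) = √((16133 - 1*7007) - 3238) = √((16133 - 7007) - 3238) = √(9126 - 3238) = √5888 = 16*√23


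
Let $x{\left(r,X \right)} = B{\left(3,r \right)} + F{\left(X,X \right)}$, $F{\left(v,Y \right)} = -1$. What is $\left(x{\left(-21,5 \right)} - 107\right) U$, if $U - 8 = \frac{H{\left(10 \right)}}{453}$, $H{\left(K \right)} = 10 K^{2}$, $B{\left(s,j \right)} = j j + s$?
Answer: $\frac{517888}{151} \approx 3429.7$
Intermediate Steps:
$B{\left(s,j \right)} = s + j^{2}$ ($B{\left(s,j \right)} = j^{2} + s = s + j^{2}$)
$x{\left(r,X \right)} = 2 + r^{2}$ ($x{\left(r,X \right)} = \left(3 + r^{2}\right) - 1 = 2 + r^{2}$)
$U = \frac{4624}{453}$ ($U = 8 + \frac{10 \cdot 10^{2}}{453} = 8 + 10 \cdot 100 \cdot \frac{1}{453} = 8 + 1000 \cdot \frac{1}{453} = 8 + \frac{1000}{453} = \frac{4624}{453} \approx 10.208$)
$\left(x{\left(-21,5 \right)} - 107\right) U = \left(\left(2 + \left(-21\right)^{2}\right) - 107\right) \frac{4624}{453} = \left(\left(2 + 441\right) - 107\right) \frac{4624}{453} = \left(443 - 107\right) \frac{4624}{453} = 336 \cdot \frac{4624}{453} = \frac{517888}{151}$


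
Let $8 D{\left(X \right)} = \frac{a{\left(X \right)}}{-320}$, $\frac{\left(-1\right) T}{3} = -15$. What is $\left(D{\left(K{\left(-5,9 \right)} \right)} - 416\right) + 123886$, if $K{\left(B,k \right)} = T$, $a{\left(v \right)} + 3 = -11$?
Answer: $\frac{158041607}{1280} \approx 1.2347 \cdot 10^{5}$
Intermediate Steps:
$T = 45$ ($T = \left(-3\right) \left(-15\right) = 45$)
$a{\left(v \right)} = -14$ ($a{\left(v \right)} = -3 - 11 = -14$)
$K{\left(B,k \right)} = 45$
$D{\left(X \right)} = \frac{7}{1280}$ ($D{\left(X \right)} = \frac{\left(-14\right) \frac{1}{-320}}{8} = \frac{\left(-14\right) \left(- \frac{1}{320}\right)}{8} = \frac{1}{8} \cdot \frac{7}{160} = \frac{7}{1280}$)
$\left(D{\left(K{\left(-5,9 \right)} \right)} - 416\right) + 123886 = \left(\frac{7}{1280} - 416\right) + 123886 = - \frac{532473}{1280} + 123886 = \frac{158041607}{1280}$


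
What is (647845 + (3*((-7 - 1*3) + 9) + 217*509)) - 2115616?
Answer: -1357321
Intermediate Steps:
(647845 + (3*((-7 - 1*3) + 9) + 217*509)) - 2115616 = (647845 + (3*((-7 - 3) + 9) + 110453)) - 2115616 = (647845 + (3*(-10 + 9) + 110453)) - 2115616 = (647845 + (3*(-1) + 110453)) - 2115616 = (647845 + (-3 + 110453)) - 2115616 = (647845 + 110450) - 2115616 = 758295 - 2115616 = -1357321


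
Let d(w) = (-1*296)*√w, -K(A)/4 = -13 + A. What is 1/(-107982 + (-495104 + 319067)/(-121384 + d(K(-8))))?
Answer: -530066282645992/57236848220510146515 + 34737968*√21/57236848220510146515 ≈ -9.2609e-6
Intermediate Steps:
K(A) = 52 - 4*A (K(A) = -4*(-13 + A) = 52 - 4*A)
d(w) = -296*√w
1/(-107982 + (-495104 + 319067)/(-121384 + d(K(-8)))) = 1/(-107982 + (-495104 + 319067)/(-121384 - 296*√(52 - 4*(-8)))) = 1/(-107982 - 176037/(-121384 - 296*√(52 + 32))) = 1/(-107982 - 176037/(-121384 - 592*√21))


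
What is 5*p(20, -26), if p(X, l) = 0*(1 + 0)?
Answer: 0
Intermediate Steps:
p(X, l) = 0 (p(X, l) = 0*1 = 0)
5*p(20, -26) = 5*0 = 0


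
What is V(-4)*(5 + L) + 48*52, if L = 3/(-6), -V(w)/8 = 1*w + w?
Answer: 2784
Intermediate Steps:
V(w) = -16*w (V(w) = -8*(1*w + w) = -8*(w + w) = -16*w)
L = -½ (L = 3*(-⅙) = -½ ≈ -0.50000)
V(-4)*(5 + L) + 48*52 = (-16*(-4))*(5 - ½) + 48*52 = 64*(9/2) + 2496 = 288 + 2496 = 2784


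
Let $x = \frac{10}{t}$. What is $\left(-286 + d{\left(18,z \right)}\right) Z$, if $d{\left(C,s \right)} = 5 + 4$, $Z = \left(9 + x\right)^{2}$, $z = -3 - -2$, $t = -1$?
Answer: $-277$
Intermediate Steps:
$z = -1$ ($z = -3 + 2 = -1$)
$x = -10$ ($x = \frac{10}{-1} = 10 \left(-1\right) = -10$)
$Z = 1$ ($Z = \left(9 - 10\right)^{2} = \left(-1\right)^{2} = 1$)
$d{\left(C,s \right)} = 9$
$\left(-286 + d{\left(18,z \right)}\right) Z = \left(-286 + 9\right) 1 = \left(-277\right) 1 = -277$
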